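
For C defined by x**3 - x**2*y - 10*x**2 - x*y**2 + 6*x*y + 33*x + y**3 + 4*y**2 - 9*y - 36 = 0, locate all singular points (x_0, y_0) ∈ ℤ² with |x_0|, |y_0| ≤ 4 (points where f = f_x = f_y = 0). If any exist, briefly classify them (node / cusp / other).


Singular points: {(3, 0)}; classification: node.

Compute partial derivatives:
  f_x = 3*x**2 - 2*x*y - 20*x - y**2 + 6*y + 33.
  f_y = -x**2 - 2*x*y + 6*x + 3*y**2 + 8*y - 9.
Scan x_0 ∈ {−4, ..., 4}. For each x_0, f_y(x_0, y) is a polynomial in y; find its integer roots y ∈ {−4, ..., 4}, then test f_x and f at those candidates.
  x = -4: f_y(-4, y) = 3*y**2 + 16*y - 49; no integer root y with |y| ≤ 4.
  x = -3: f_y(-3, y) = 3*y**2 + 14*y - 36; no integer root y with |y| ≤ 4.
  x = -2: f_y(-2, y) = 3*y**2 + 12*y - 25; no integer root y with |y| ≤ 4.
  x = -1: f_y(-1, y) = 3*y**2 + 10*y - 16; no integer root y with |y| ≤ 4.
  x = 0: f_y(0, y) = 3*y**2 + 8*y - 9; no integer root y with |y| ≤ 4.
  x = 1: f_y(1, y) = 3*y**2 + 6*y - 4; no integer root y with |y| ≤ 4.
  x = 2: f_y(2, y) = 3*y**2 + 4*y - 1; no integer root y with |y| ≤ 4.
  x = 3: f_y(3, y) = 3*y**2 + 2*y; vanishes at y ∈ {0}. (3, 0): f_x = 0, f = 0 — SINGULAR.
  x = 4: f_y(4, y) = 3*y**2 - 1; no integer root y with |y| ≤ 4.
Only singular point on the grid: (3, 0).
Classify: substitute x = 3 + u, y = 0 + v and expand: f = u**3 - u**2*v - u**2 - u*v**2 + v**3 + v**2.
No constant or linear terms (consistent with a singular point). Quadratic part: -u**2 + v**2. Cubic part: u**3 - u**2*v - u*v**2 + v**3.
The quadratic part v**2 - u**2 = (v − u)(v + u) splits into two distinct linear factors, so there are two distinct tangent lines y − 0 = ±(x − 3) — this is a node (ordinary double point).
Classification: node.


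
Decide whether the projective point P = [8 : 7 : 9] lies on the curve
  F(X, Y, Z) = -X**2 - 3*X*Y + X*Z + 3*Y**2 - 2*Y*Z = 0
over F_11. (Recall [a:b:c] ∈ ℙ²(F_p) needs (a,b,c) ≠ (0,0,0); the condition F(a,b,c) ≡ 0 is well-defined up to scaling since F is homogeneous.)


F(8,7,9) ≡ 4 (mod 11); P is NOT on the curve.

Evaluate F(8, 7, 9) term-by-term (mod 11).
  -X**2 ↦ -1·64·1·1 = -64
  -3*X*Y ↦ -3·8·7·1 = -168
  X*Z ↦ 1·8·1·9 = 72
  3*Y**2 ↦ 3·1·49·1 = 147
  -2*Y*Z ↦ -2·1·7·9 = -126
Sum: F(8, 7, 9) = (-64) + (-168) + (72) + (147) + (-126) = -139.
Reducing mod 11: -139 ≡ 4 (mod 11).
Since F(a, b, c) ≡ 4 ≠ 0 (mod 11), P does NOT lie on the curve.


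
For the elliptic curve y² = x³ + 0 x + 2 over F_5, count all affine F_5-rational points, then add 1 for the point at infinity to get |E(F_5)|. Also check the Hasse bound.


Affine points = {(2, 0), (3, 2), (3, 3), (4, 1), (4, 4)}; affine count = 5; |E(F_5)| = 6.

Discriminant check: Δ ∝ 4a³ + 27b² = 4·0³ + 27·2² = 4·0 + 27·4 ≡ 3 (mod 5). Nonzero ⇒ E is nonsingular.
For each x ∈ F_5, compute rhs = x³ + 0·x + 2 mod 5, then count y ∈ F_5 with y² ≡ rhs.
  x = 0: rhs = 2, matching y values: none (0 points).
  x = 1: rhs = 3, matching y values: none (0 points).
  x = 2: rhs = 0, matching y values: 0 (1 points).
  x = 3: rhs = 4, matching y values: 2, 3 (2 points).
  x = 4: rhs = 1, matching y values: 1, 4 (2 points).
Total affine count: 5.
Full point count |E(F_5)| = 5 + 1 = 6.
Hasse bound: |6 − (5+1)| = |0| = 0 ≤ 2√5 ≈ 4.4721 ✓.


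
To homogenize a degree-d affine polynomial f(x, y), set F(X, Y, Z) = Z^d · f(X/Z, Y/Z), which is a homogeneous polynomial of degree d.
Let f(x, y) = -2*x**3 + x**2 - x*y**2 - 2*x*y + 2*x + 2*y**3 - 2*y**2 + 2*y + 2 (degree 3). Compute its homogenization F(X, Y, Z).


F(X, Y, Z) = -2*X**3 + X**2*Z - X*Y**2 - 2*X*Y*Z + 2*X*Z**2 + 2*Y**3 - 2*Y**2*Z + 2*Y*Z**2 + 2*Z**3

deg(f) = 3.
Substitute x = X/Z, y = Y/Z into f, then multiply by Z^3.
  monomial -2·x^3·y^0 ↦ -2·X^3·Y^0·Z^0.
  monomial 1·x^2·y^0 ↦ 1·X^2·Y^0·Z^1.
  monomial -1·x^1·y^2 ↦ -1·X^1·Y^2·Z^0.
  monomial -2·x^1·y^1 ↦ -2·X^1·Y^1·Z^1.
  monomial 2·x^1·y^0 ↦ 2·X^1·Y^0·Z^2.
  monomial 2·x^0·y^3 ↦ 2·X^0·Y^3·Z^0.
  monomial -2·x^0·y^2 ↦ -2·X^0·Y^2·Z^1.
  monomial 2·x^0·y^1 ↦ 2·X^0·Y^1·Z^2.
  monomial 2·x^0·y^0 ↦ 2·X^0·Y^0·Z^3.
Collecting: F(X, Y, Z) = -2*X**3 + X**2*Z - X*Y**2 - 2*X*Y*Z + 2*X*Z**2 + 2*Y**3 - 2*Y**2*Z + 2*Y*Z**2 + 2*Z**3.


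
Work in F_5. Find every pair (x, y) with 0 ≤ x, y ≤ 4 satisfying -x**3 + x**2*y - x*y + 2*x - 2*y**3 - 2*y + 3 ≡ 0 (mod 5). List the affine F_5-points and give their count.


Affine F_5-points: {(1, 1), (2, 3), (3, 3), (3, 4), (4, 1)}; count = 5.

For each of the 25 pairs (x, y) ∈ F_5², evaluate f(x, y) mod 5. Record the zeros.
  x = 0: [0↦3, 1↦4, 2↦3, 3↦3, 4↦2]  zeros at y ∈ ∅
  x = 1: [0↦4, 1↦0, 2↦4, 3↦4, 4↦3]  zeros at y ∈ {1}
  x = 2: [0↦4, 1↦2, 2↦3, 3↦0, 4↦1]  zeros at y ∈ {3}
  x = 3: [0↦2, 1↦4, 2↦4, 3↦0, 4↦0]  zeros at y ∈ {3, 4}
  x = 4: [0↦2, 1↦0, 2↦1, 3↦3, 4↦4]  zeros at y ∈ {1}
Collecting zeros: affine points = {(1, 1), (2, 3), (3, 3), (3, 4), (4, 1)}.
Total count |C(F_5)_aff| = 5.


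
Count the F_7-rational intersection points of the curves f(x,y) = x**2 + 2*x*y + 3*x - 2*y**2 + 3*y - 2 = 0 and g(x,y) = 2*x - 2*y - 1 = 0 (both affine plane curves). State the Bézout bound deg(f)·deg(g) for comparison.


Common zeros: {(2, 5), (5, 1)}; count = 2; Bézout bound = 2.

deg(f) = 2, deg(g) = 1, so Bézout bound = 2.
Scan x ∈ F_7. For each x, list the y ∈ F_7 with f(x, y) ≡ 0 and those with g(x, y) ≡ 0 (mod 7); the common zeros in that column are the intersection.
  x = 0: f ≡ 0 at y ∈ {6}; g ≡ 0 at y ∈ {3}; common: ∅.
  x = 1: f ≡ 0 at y ∈ ∅; g ≡ 0 at y ∈ {4}; common: ∅.
  x = 2: f ≡ 0 at y ∈ {2, 5}; g ≡ 0 at y ∈ {5}; common: {5}.
  x = 3: f ≡ 0 at y ∈ ∅; g ≡ 0 at y ∈ {6}; common: ∅.
  x = 4: f ≡ 0 at y ∈ {1}; g ≡ 0 at y ∈ {0}; common: ∅.
  x = 5: f ≡ 0 at y ∈ {1, 2}; g ≡ 0 at y ∈ {1}; common: {1}.
  x = 6: f ≡ 0 at y ∈ {5, 6}; g ≡ 0 at y ∈ {2}; common: ∅.
Collecting: common zeros = {(2, 5), (5, 1)}, so the count is 2.
Comparison with the Bézout bound: 2 ≤ 2 = deg(f)·deg(g), as expected for curves with no common component (the bound is attained).


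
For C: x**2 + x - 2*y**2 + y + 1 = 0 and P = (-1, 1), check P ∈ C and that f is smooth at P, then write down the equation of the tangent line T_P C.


Tangent line at P: -x - 3*y + 2 = 0.

Step 1: f(-1, 1) = 0, so P lies on C.
Step 2: partial derivatives
  f_x(x, y) = 2*x + 1, f_y(x, y) = 1 - 4*y.
  f_x(P) = -1, f_y(P) = -3 (gradient nonzero, so P is smooth).
Step 3: tangent line at P: -1·(x − -1) + -3·(y − 1) = 0.
Expanding: -x - 3*y + 2 = 0.


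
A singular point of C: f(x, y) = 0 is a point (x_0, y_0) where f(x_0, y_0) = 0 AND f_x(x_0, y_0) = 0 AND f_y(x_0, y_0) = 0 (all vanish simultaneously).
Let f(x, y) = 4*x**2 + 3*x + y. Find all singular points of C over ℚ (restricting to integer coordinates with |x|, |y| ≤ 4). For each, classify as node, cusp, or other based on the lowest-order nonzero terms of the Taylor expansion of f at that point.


No singular points in the scanned grid; C is smooth there.

Compute partial derivatives:
  f_x = 8*x + 3.
  f_y = 1.
f_y = 1 is a nonzero constant, so f_y never vanishes: no point (x, y) can satisfy f = f_x = f_y = 0. In particular no (x, y) ∈ {−4, ..., 4}² is singular; the curve is smooth.


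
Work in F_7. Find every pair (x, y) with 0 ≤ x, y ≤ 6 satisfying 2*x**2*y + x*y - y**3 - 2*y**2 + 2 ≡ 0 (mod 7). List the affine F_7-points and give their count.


Affine F_7-points: {(0, 2), (3, 2), (4, 1), (4, 5), (4, 6), (5, 4), (6, 1), (6, 5), (6, 6)}; count = 9.

For each of the 49 pairs (x, y) ∈ F_7², evaluate f(x, y) mod 7. Record the zeros.
  x = 0: [0↦2, 1↦6, 2↦0, 3↦6, 4↦4, 5↦2, 6↦1]  zeros at y ∈ {2}
  x = 1: [0↦2, 1↦2, 2↦6, 3↦1, 4↦2, 5↦3, 6↦5]  zeros at y ∈ ∅
  x = 2: [0↦2, 1↦2, 2↦6, 3↦1, 4↦2, 5↦3, 6↦5]  zeros at y ∈ ∅
  x = 3: [0↦2, 1↦6, 2↦0, 3↦6, 4↦4, 5↦2, 6↦1]  zeros at y ∈ {2}
  x = 4: [0↦2, 1↦0, 2↦2, 3↦2, 4↦1, 5↦0, 6↦0]  zeros at y ∈ {1, 5, 6}
  x = 5: [0↦2, 1↦5, 2↦5, 3↦3, 4↦0, 5↦4, 6↦2]  zeros at y ∈ {4}
  x = 6: [0↦2, 1↦0, 2↦2, 3↦2, 4↦1, 5↦0, 6↦0]  zeros at y ∈ {1, 5, 6}
Collecting zeros: affine points = {(0, 2), (3, 2), (4, 1), (4, 5), (4, 6), (5, 4), (6, 1), (6, 5), (6, 6)}.
Total count |C(F_7)_aff| = 9.


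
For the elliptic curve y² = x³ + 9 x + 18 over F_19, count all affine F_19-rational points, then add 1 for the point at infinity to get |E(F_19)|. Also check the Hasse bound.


Affine points = {(1, 3), (1, 16), (2, 5), (2, 14), (4, 2), (4, 17), (5, 6), (5, 13), (7, 5), (7, 14), (9, 7), (9, 12), (10, 5), (10, 14), (11, 2), (11, 17), (12, 7), (12, 12), (14, 0), (17, 7), (17, 12)}; affine count = 21; |E(F_19)| = 22.

Discriminant check: Δ ∝ 4a³ + 27b² = 4·9³ + 27·18² = 4·729 + 27·324 ≡ 17 (mod 19). Nonzero ⇒ E is nonsingular.
For each x ∈ F_19, compute rhs = x³ + 9·x + 18 mod 19, then count y ∈ F_19 with y² ≡ rhs.
  x = 0: rhs = 18, matching y values: none (0 points).
  x = 1: rhs = 9, matching y values: 3, 16 (2 points).
  x = 2: rhs = 6, matching y values: 5, 14 (2 points).
  x = 3: rhs = 15, matching y values: none (0 points).
  x = 4: rhs = 4, matching y values: 2, 17 (2 points).
  x = 5: rhs = 17, matching y values: 6, 13 (2 points).
  x = 6: rhs = 3, matching y values: none (0 points).
  x = 7: rhs = 6, matching y values: 5, 14 (2 points).
  x = 8: rhs = 13, matching y values: none (0 points).
  x = 9: rhs = 11, matching y values: 7, 12 (2 points).
  x = 10: rhs = 6, matching y values: 5, 14 (2 points).
  x = 11: rhs = 4, matching y values: 2, 17 (2 points).
  x = 12: rhs = 11, matching y values: 7, 12 (2 points).
  x = 13: rhs = 14, matching y values: none (0 points).
  x = 14: rhs = 0, matching y values: 0 (1 points).
  x = 15: rhs = 13, matching y values: none (0 points).
  x = 16: rhs = 2, matching y values: none (0 points).
  x = 17: rhs = 11, matching y values: 7, 12 (2 points).
  x = 18: rhs = 8, matching y values: none (0 points).
Total affine count: 21.
Full point count |E(F_19)| = 21 + 1 = 22.
Hasse bound: |22 − (19+1)| = |2| = 2 ≤ 2√19 ≈ 8.7178 ✓.


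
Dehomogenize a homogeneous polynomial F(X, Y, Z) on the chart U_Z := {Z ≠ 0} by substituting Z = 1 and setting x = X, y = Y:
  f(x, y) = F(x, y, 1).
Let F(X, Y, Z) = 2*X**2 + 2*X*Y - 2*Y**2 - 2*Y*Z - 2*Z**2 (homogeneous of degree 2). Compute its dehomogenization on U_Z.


f(x, y) = 2*x**2 + 2*x*y - 2*y**2 - 2*y - 2

On U_Z we set Z = 1. Each monomial c·X^i·Y^j·Z^k in F becomes c·x^i·y^j·1^k = c·x^i·y^j.
Substituting Z = 1: F(X, Y, 1) = 2*x**2 + 2*x*y - 2*y**2 - 2*y - 2.
Note: deg(f) ≤ deg(F) = 2; strict inequality happens when F is divisible by Z (lost terms).


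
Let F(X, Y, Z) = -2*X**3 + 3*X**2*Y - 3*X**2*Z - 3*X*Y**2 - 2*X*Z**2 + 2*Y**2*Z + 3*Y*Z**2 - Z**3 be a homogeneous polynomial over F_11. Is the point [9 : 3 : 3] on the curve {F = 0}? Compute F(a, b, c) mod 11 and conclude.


F(9,3,3) ≡ 5 (mod 11); P is NOT on the curve.

Evaluate F(9, 3, 3) term-by-term (mod 11).
  -2*X**3 ↦ -2·729·1·1 = -1458
  3*X**2*Y ↦ 3·81·3·1 = 729
  -3*X**2*Z ↦ -3·81·1·3 = -729
  -3*X*Y**2 ↦ -3·9·9·1 = -243
  -2*X*Z**2 ↦ -2·9·1·9 = -162
  2*Y**2*Z ↦ 2·1·9·3 = 54
  3*Y*Z**2 ↦ 3·1·3·9 = 81
  -Z**3 ↦ -1·1·1·27 = -27
Sum: F(9, 3, 3) = (-1458) + (729) + (-729) + (-243) + (-162) + (54) + (81) + (-27) = -1755.
Reducing mod 11: -1755 ≡ 5 (mod 11).
Since F(a, b, c) ≡ 5 ≠ 0 (mod 11), P does NOT lie on the curve.


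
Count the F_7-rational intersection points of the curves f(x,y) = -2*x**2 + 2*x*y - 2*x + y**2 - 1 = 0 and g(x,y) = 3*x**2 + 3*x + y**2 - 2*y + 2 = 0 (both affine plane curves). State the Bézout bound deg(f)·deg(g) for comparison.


Common zeros: {(4, 4)}; count = 1; Bézout bound = 4.

deg(f) = 2, deg(g) = 2, so Bézout bound = 4.
Scan x ∈ F_7. For each x, list the y ∈ F_7 with f(x, y) ≡ 0 and those with g(x, y) ≡ 0 (mod 7); the common zeros in that column are the intersection.
  x = 0: f ≡ 0 at y ∈ {1, 6}; g ≡ 0 at y ∈ ∅; common: ∅.
  x = 1: f ≡ 0 at y ∈ ∅; g ≡ 0 at y ∈ {1}; common: ∅.
  x = 2: f ≡ 0 at y ∈ ∅; g ≡ 0 at y ∈ {4, 5}; common: ∅.
  x = 3: f ≡ 0 at y ∈ ∅; g ≡ 0 at y ∈ ∅; common: ∅.
  x = 4: f ≡ 0 at y ∈ {2, 4}; g ≡ 0 at y ∈ {4, 5}; common: {4}.
  x = 5: f ≡ 0 at y ∈ {5, 6}; g ≡ 0 at y ∈ {1}; common: ∅.
  x = 6: f ≡ 0 at y ∈ {4, 5}; g ≡ 0 at y ∈ ∅; common: ∅.
Collecting: common zeros = {(4, 4)}, so the count is 1.
Comparison with the Bézout bound: 1 ≤ 4 = deg(f)·deg(g), as expected for curves with no common component (the affine F_7-count falls short of the bound because intersections may lie at infinity, over extension fields, or carry multiplicity).


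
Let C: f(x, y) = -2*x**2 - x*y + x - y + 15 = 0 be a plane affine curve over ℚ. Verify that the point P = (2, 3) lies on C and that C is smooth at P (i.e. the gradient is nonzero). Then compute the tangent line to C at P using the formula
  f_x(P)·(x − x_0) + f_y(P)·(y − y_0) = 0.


Tangent line at P: -10*x - 3*y + 29 = 0.

Step 1: f(2, 3) = 0, so P lies on C.
Step 2: partial derivatives
  f_x(x, y) = -4*x - y + 1, f_y(x, y) = -x - 1.
  f_x(P) = -10, f_y(P) = -3 (gradient nonzero, so P is smooth).
Step 3: tangent line at P: -10·(x − 2) + -3·(y − 3) = 0.
Expanding: -10*x - 3*y + 29 = 0.


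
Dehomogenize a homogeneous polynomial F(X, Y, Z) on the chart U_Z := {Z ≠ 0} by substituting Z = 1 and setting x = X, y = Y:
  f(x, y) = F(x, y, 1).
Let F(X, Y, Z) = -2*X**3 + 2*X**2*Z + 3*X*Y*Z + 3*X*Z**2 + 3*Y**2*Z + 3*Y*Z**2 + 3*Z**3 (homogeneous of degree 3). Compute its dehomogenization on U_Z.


f(x, y) = -2*x**3 + 2*x**2 + 3*x*y + 3*x + 3*y**2 + 3*y + 3

On U_Z we set Z = 1. Each monomial c·X^i·Y^j·Z^k in F becomes c·x^i·y^j·1^k = c·x^i·y^j.
Substituting Z = 1: F(X, Y, 1) = -2*x**3 + 2*x**2 + 3*x*y + 3*x + 3*y**2 + 3*y + 3.
Note: deg(f) ≤ deg(F) = 3; strict inequality happens when F is divisible by Z (lost terms).


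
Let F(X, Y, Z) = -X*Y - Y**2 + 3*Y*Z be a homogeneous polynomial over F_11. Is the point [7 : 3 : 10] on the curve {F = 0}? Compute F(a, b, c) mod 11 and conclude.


F(7,3,10) ≡ 5 (mod 11); P is NOT on the curve.

Evaluate F(7, 3, 10) term-by-term (mod 11).
  -X*Y ↦ -1·7·3·1 = -21
  -Y**2 ↦ -1·1·9·1 = -9
  3*Y*Z ↦ 3·1·3·10 = 90
Sum: F(7, 3, 10) = (-21) + (-9) + (90) = 60.
Reducing mod 11: 60 ≡ 5 (mod 11).
Since F(a, b, c) ≡ 5 ≠ 0 (mod 11), P does NOT lie on the curve.


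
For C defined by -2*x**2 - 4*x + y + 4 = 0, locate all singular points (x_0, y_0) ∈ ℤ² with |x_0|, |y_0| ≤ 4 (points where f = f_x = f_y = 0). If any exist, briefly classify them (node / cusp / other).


No singular points in the scanned grid; C is smooth there.

Compute partial derivatives:
  f_x = -4*x - 4.
  f_y = 1.
f_y = 1 is a nonzero constant, so f_y never vanishes: no point (x, y) can satisfy f = f_x = f_y = 0. In particular no (x, y) ∈ {−4, ..., 4}² is singular; the curve is smooth.


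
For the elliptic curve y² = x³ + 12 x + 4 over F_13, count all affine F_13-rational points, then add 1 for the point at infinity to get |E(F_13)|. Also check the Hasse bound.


Affine points = {(0, 2), (0, 11), (1, 2), (1, 11), (2, 6), (2, 7), (4, 5), (4, 8), (8, 1), (8, 12), (9, 3), (9, 10), (12, 2), (12, 11)}; affine count = 14; |E(F_13)| = 15.

Discriminant check: Δ ∝ 4a³ + 27b² = 4·12³ + 27·4² = 4·1728 + 27·16 ≡ 12 (mod 13). Nonzero ⇒ E is nonsingular.
For each x ∈ F_13, compute rhs = x³ + 12·x + 4 mod 13, then count y ∈ F_13 with y² ≡ rhs.
  x = 0: rhs = 4, matching y values: 2, 11 (2 points).
  x = 1: rhs = 4, matching y values: 2, 11 (2 points).
  x = 2: rhs = 10, matching y values: 6, 7 (2 points).
  x = 3: rhs = 2, matching y values: none (0 points).
  x = 4: rhs = 12, matching y values: 5, 8 (2 points).
  x = 5: rhs = 7, matching y values: none (0 points).
  x = 6: rhs = 6, matching y values: none (0 points).
  x = 7: rhs = 2, matching y values: none (0 points).
  x = 8: rhs = 1, matching y values: 1, 12 (2 points).
  x = 9: rhs = 9, matching y values: 3, 10 (2 points).
  x = 10: rhs = 6, matching y values: none (0 points).
  x = 11: rhs = 11, matching y values: none (0 points).
  x = 12: rhs = 4, matching y values: 2, 11 (2 points).
Total affine count: 14.
Full point count |E(F_13)| = 14 + 1 = 15.
Hasse bound: |15 − (13+1)| = |1| = 1 ≤ 2√13 ≈ 7.2111 ✓.


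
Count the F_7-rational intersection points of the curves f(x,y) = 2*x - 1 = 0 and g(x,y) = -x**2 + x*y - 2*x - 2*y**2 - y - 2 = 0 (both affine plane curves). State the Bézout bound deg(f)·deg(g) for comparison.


Common zeros: {(4, 2), (4, 3)}; count = 2; Bézout bound = 2.

deg(f) = 1, deg(g) = 2, so Bézout bound = 2.
Scan x ∈ F_7. For each x, list the y ∈ F_7 with f(x, y) ≡ 0 and those with g(x, y) ≡ 0 (mod 7); the common zeros in that column are the intersection.
  x = 0: f ≡ 0 at y ∈ ∅; g ≡ 0 at y ∈ ∅; common: ∅.
  x = 1: f ≡ 0 at y ∈ ∅; g ≡ 0 at y ∈ {1, 6}; common: ∅.
  x = 2: f ≡ 0 at y ∈ ∅; g ≡ 0 at y ∈ ∅; common: ∅.
  x = 3: f ≡ 0 at y ∈ ∅; g ≡ 0 at y ∈ {2, 6}; common: ∅.
  x = 4: f ≡ 0 at y ∈ {0, 1, 2, 3, 4, 5, 6}; g ≡ 0 at y ∈ {2, 3}; common: {2, 3}.
  x = 5: f ≡ 0 at y ∈ ∅; g ≡ 0 at y ∈ {1}; common: ∅.
  x = 6: f ≡ 0 at y ∈ ∅; g ≡ 0 at y ∈ ∅; common: ∅.
Collecting: common zeros = {(4, 2), (4, 3)}, so the count is 2.
Comparison with the Bézout bound: 2 ≤ 2 = deg(f)·deg(g), as expected for curves with no common component (the bound is attained).


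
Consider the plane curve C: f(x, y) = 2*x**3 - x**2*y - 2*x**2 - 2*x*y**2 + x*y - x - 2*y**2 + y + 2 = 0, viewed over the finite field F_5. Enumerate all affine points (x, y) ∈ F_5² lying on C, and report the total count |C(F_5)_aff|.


Affine F_5-points: {(3, 0), (4, 4)}; count = 2.

For each of the 25 pairs (x, y) ∈ F_5², evaluate f(x, y) mod 5. Record the zeros.
  x = 0: [0↦2, 1↦1, 2↦1, 3↦2, 4↦4]  zeros at y ∈ ∅
  x = 1: [0↦1, 1↦3, 2↦2, 3↦3, 4↦1]  zeros at y ∈ ∅
  x = 2: [0↦3, 1↦1, 2↦2, 3↦1, 4↦3]  zeros at y ∈ ∅
  x = 3: [0↦0, 1↦2, 2↦3, 3↦3, 4↦2]  zeros at y ∈ {0}
  x = 4: [0↦4, 1↦3, 2↦2, 3↦1, 4↦0]  zeros at y ∈ {4}
Collecting zeros: affine points = {(3, 0), (4, 4)}.
Total count |C(F_5)_aff| = 2.


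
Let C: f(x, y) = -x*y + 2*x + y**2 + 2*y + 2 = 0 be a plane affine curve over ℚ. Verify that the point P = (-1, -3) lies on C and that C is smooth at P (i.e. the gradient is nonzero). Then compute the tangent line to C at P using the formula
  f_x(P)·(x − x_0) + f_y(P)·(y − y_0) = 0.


Tangent line at P: 5*x - 3*y - 4 = 0.

Step 1: f(-1, -3) = 0, so P lies on C.
Step 2: partial derivatives
  f_x(x, y) = 2 - y, f_y(x, y) = -x + 2*y + 2.
  f_x(P) = 5, f_y(P) = -3 (gradient nonzero, so P is smooth).
Step 3: tangent line at P: 5·(x − -1) + -3·(y − -3) = 0.
Expanding: 5*x - 3*y - 4 = 0.


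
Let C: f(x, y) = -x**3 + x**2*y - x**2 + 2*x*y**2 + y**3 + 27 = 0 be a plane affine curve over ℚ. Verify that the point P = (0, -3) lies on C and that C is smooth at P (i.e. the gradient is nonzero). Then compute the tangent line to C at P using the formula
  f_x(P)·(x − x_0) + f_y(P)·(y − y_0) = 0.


Tangent line at P: 18*x + 27*y + 81 = 0.

Step 1: f(0, -3) = 0, so P lies on C.
Step 2: partial derivatives
  f_x(x, y) = -3*x**2 + 2*x*y - 2*x + 2*y**2, f_y(x, y) = x**2 + 4*x*y + 3*y**2.
  f_x(P) = 18, f_y(P) = 27 (gradient nonzero, so P is smooth).
Step 3: tangent line at P: 18·(x − 0) + 27·(y − -3) = 0.
Expanding: 18*x + 27*y + 81 = 0.


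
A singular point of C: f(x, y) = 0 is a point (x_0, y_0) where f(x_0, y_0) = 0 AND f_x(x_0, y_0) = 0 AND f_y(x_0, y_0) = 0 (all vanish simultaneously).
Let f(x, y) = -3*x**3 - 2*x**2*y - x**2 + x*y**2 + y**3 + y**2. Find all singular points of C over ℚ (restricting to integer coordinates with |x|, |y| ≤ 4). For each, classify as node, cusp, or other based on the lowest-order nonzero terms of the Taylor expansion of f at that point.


Singular points: {(0, 0)}; classification: node.

Compute partial derivatives:
  f_x = -9*x**2 - 4*x*y - 2*x + y**2.
  f_y = -2*x**2 + 2*x*y + 3*y**2 + 2*y.
Scan x_0 ∈ {−4, ..., 4}. For each x_0, f_y(x_0, y) is a polynomial in y; find its integer roots y ∈ {−4, ..., 4}, then test f_x and f at those candidates.
  x = -4: f_y(-4, y) = 3*y**2 - 6*y - 32; no integer root y with |y| ≤ 4.
  x = -3: f_y(-3, y) = 3*y**2 - 4*y - 18; no integer root y with |y| ≤ 4.
  x = -2: f_y(-2, y) = 3*y**2 - 2*y - 8; vanishes at y ∈ {2}. (-2, 2): f_x = -12 ≠ 0.
  x = -1: f_y(-1, y) = 3*y**2 - 2; no integer root y with |y| ≤ 4.
  x = 0: f_y(0, y) = 3*y**2 + 2*y; vanishes at y ∈ {0}. (0, 0): f_x = 0, f = 0 — SINGULAR.
  x = 1: f_y(1, y) = 3*y**2 + 4*y - 2; no integer root y with |y| ≤ 4.
  x = 2: f_y(2, y) = 3*y**2 + 6*y - 8; no integer root y with |y| ≤ 4.
  x = 3: f_y(3, y) = 3*y**2 + 8*y - 18; no integer root y with |y| ≤ 4.
  x = 4: f_y(4, y) = 3*y**2 + 10*y - 32; vanishes at y ∈ {2}. (4, 2): f_x = -180 ≠ 0.
Only singular point on the grid: (0, 0).
Classify: substitute x = 0 + u, y = 0 + v and expand: f = -3*u**3 - 2*u**2*v - u**2 + u*v**2 + v**3 + v**2.
No constant or linear terms (consistent with a singular point). Quadratic part: -u**2 + v**2. Cubic part: -3*u**3 - 2*u**2*v + u*v**2 + v**3.
The quadratic part v**2 - u**2 = (v − u)(v + u) splits into two distinct linear factors, so there are two distinct tangent lines y − 0 = ±(x − 0) — this is a node (ordinary double point).
Classification: node.


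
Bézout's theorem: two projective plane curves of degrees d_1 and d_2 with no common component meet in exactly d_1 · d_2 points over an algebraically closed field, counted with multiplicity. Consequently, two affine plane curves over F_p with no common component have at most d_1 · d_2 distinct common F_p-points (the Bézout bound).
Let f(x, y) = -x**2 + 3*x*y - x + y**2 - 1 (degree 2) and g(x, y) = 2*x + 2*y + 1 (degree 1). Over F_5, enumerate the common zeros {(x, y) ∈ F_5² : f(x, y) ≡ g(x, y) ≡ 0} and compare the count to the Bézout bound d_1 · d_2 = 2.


Common zeros: ∅; count = 0; Bézout bound = 2.

deg(f) = 2, deg(g) = 1, so Bézout bound = 2.
Scan x ∈ F_5. For each x, list the y ∈ F_5 with f(x, y) ≡ 0 and those with g(x, y) ≡ 0 (mod 5); the common zeros in that column are the intersection.
  x = 0: f ≡ 0 at y ∈ {1, 4}; g ≡ 0 at y ∈ {2}; common: ∅.
  x = 1: f ≡ 0 at y ∈ {3, 4}; g ≡ 0 at y ∈ {1}; common: ∅.
  x = 2: f ≡ 0 at y ∈ {1, 3}; g ≡ 0 at y ∈ {0}; common: ∅.
  x = 3: f ≡ 0 at y ∈ ∅; g ≡ 0 at y ∈ {4}; common: ∅.
  x = 4: f ≡ 0 at y ∈ ∅; g ≡ 0 at y ∈ {3}; common: ∅.
Collecting: common zeros = ∅, so the count is 0.
Comparison with the Bézout bound: 0 ≤ 2 = deg(f)·deg(g), as expected for curves with no common component (the affine F_5-count falls short of the bound because intersections may lie at infinity, over extension fields, or carry multiplicity).


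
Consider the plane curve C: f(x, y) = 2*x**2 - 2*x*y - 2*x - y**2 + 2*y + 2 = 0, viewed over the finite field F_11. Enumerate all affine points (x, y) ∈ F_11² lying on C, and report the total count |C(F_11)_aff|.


Affine F_11-points: {(0, 6), (0, 7), (5, 1), (5, 2), (7, 4), (7, 6), (8, 1), (8, 7), (9, 2), (9, 4)}; count = 10.

For each of the 121 pairs (x, y) ∈ F_11², evaluate f(x, y) mod 11. Record the zeros.
  x = 0: [0↦2, 1↦3, 2↦2, 3↦10, 4↦5, 5↦9, 6↦0, 7↦0, 8↦9, 9↦5, 10↦10]  zeros at y ∈ {6, 7}
  x = 1: [0↦2, 1↦1, 2↦9, 3↦4, 4↦8, 5↦10, 6↦10, 7↦8, 8↦4, 9↦9, 10↦1]  zeros at y ∈ ∅
  x = 2: [0↦6, 1↦3, 2↦9, 3↦2, 4↦4, 5↦4, 6↦2, 7↦9, 8↦3, 9↦6, 10↦7]  zeros at y ∈ ∅
  x = 3: [0↦3, 1↦9, 2↦2, 3↦4, 4↦4, 5↦2, 6↦9, 7↦3, 8↦6, 9↦7, 10↦6]  zeros at y ∈ ∅
  x = 4: [0↦4, 1↦8, 2↦10, 3↦10, 4↦8, 5↦4, 6↦9, 7↦1, 8↦2, 9↦1, 10↦9]  zeros at y ∈ ∅
  x = 5: [0↦9, 1↦0, 2↦0, 3↦9, 4↦5, 5↦10, 6↦2, 7↦3, 8↦2, 9↦10, 10↦5]  zeros at y ∈ {1, 2}
  x = 6: [0↦7, 1↦7, 2↦5, 3↦1, 4↦6, 5↦9, 6↦10, 7↦9, 8↦6, 9↦1, 10↦5]  zeros at y ∈ ∅
  x = 7: [0↦9, 1↦7, 2↦3, 3↦8, 4↦0, 5↦1, 6↦0, 7↦8, 8↦3, 9↦7, 10↦9]  zeros at y ∈ {4, 6}
  x = 8: [0↦4, 1↦0, 2↦5, 3↦8, 4↦9, 5↦8, 6↦5, 7↦0, 8↦4, 9↦6, 10↦6]  zeros at y ∈ {1, 7}
  x = 9: [0↦3, 1↦8, 2↦0, 3↦1, 4↦0, 5↦8, 6↦3, 7↦7, 8↦9, 9↦9, 10↦7]  zeros at y ∈ {2, 4}
  x = 10: [0↦6, 1↦9, 2↦10, 3↦9, 4↦6, 5↦1, 6↦5, 7↦7, 8↦7, 9↦5, 10↦1]  zeros at y ∈ ∅
Collecting zeros: affine points = {(0, 6), (0, 7), (5, 1), (5, 2), (7, 4), (7, 6), (8, 1), (8, 7), (9, 2), (9, 4)}.
Total count |C(F_11)_aff| = 10.


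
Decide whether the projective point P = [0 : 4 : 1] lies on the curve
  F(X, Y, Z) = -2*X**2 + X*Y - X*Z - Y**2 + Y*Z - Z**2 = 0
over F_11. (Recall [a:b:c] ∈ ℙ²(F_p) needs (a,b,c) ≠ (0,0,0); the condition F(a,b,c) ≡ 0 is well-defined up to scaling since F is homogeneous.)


F(0,4,1) ≡ 9 (mod 11); P is NOT on the curve.

Evaluate F(0, 4, 1) term-by-term (mod 11).
  -2*X**2 ↦ -2·0·1·1 = 0
  X*Y ↦ 1·0·4·1 = 0
  -X*Z ↦ -1·0·1·1 = 0
  -Y**2 ↦ -1·1·16·1 = -16
  Y*Z ↦ 1·1·4·1 = 4
  -Z**2 ↦ -1·1·1·1 = -1
Sum: F(0, 4, 1) = (0) + (0) + (0) + (-16) + (4) + (-1) = -13.
Reducing mod 11: -13 ≡ 9 (mod 11).
Since F(a, b, c) ≡ 9 ≠ 0 (mod 11), P does NOT lie on the curve.


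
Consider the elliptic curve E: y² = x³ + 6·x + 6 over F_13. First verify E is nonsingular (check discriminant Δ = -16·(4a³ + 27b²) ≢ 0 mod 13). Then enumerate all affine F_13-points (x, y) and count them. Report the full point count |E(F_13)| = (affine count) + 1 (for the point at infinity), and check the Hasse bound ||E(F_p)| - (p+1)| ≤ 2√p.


Affine points = {(1, 0), (2, 0), (3, 5), (3, 8), (4, 4), (4, 9), (7, 1), (7, 12), (9, 3), (9, 10), (10, 0), (11, 5), (11, 8), (12, 5), (12, 8)}; affine count = 15; |E(F_13)| = 16.

Discriminant check: Δ ∝ 4a³ + 27b² = 4·6³ + 27·6² = 4·216 + 27·36 ≡ 3 (mod 13). Nonzero ⇒ E is nonsingular.
For each x ∈ F_13, compute rhs = x³ + 6·x + 6 mod 13, then count y ∈ F_13 with y² ≡ rhs.
  x = 0: rhs = 6, matching y values: none (0 points).
  x = 1: rhs = 0, matching y values: 0 (1 points).
  x = 2: rhs = 0, matching y values: 0 (1 points).
  x = 3: rhs = 12, matching y values: 5, 8 (2 points).
  x = 4: rhs = 3, matching y values: 4, 9 (2 points).
  x = 5: rhs = 5, matching y values: none (0 points).
  x = 6: rhs = 11, matching y values: none (0 points).
  x = 7: rhs = 1, matching y values: 1, 12 (2 points).
  x = 8: rhs = 7, matching y values: none (0 points).
  x = 9: rhs = 9, matching y values: 3, 10 (2 points).
  x = 10: rhs = 0, matching y values: 0 (1 points).
  x = 11: rhs = 12, matching y values: 5, 8 (2 points).
  x = 12: rhs = 12, matching y values: 5, 8 (2 points).
Total affine count: 15.
Full point count |E(F_13)| = 15 + 1 = 16.
Hasse bound: |16 − (13+1)| = |2| = 2 ≤ 2√13 ≈ 7.2111 ✓.


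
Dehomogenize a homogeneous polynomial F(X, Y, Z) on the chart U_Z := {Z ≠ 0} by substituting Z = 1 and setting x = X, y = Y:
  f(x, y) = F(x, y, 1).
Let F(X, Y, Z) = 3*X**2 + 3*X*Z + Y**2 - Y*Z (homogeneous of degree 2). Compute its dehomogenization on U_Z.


f(x, y) = 3*x**2 + 3*x + y**2 - y

On U_Z we set Z = 1. Each monomial c·X^i·Y^j·Z^k in F becomes c·x^i·y^j·1^k = c·x^i·y^j.
Substituting Z = 1: F(X, Y, 1) = 3*x**2 + 3*x + y**2 - y.
Note: deg(f) ≤ deg(F) = 2; strict inequality happens when F is divisible by Z (lost terms).


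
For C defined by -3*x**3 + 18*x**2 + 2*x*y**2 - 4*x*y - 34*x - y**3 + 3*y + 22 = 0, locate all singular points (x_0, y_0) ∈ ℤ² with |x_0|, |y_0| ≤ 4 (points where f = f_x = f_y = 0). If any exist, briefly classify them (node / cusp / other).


Singular points: {(2, 1)}; classification: cusp.

Compute partial derivatives:
  f_x = -9*x**2 + 36*x + 2*y**2 - 4*y - 34.
  f_y = 4*x*y - 4*x - 3*y**2 + 3.
Scan x_0 ∈ {−4, ..., 4}. For each x_0, f_y(x_0, y) is a polynomial in y; find its integer roots y ∈ {−4, ..., 4}, then test f_x and f at those candidates.
  x = -4: f_y(-4, y) = -3*y**2 - 16*y + 19; vanishes at y ∈ {1}. (-4, 1): f_x = -324 ≠ 0.
  x = -3: f_y(-3, y) = -3*y**2 - 12*y + 15; vanishes at y ∈ {1}. (-3, 1): f_x = -225 ≠ 0.
  x = -2: f_y(-2, y) = -3*y**2 - 8*y + 11; vanishes at y ∈ {1}. (-2, 1): f_x = -144 ≠ 0.
  x = -1: f_y(-1, y) = -3*y**2 - 4*y + 7; vanishes at y ∈ {1}. (-1, 1): f_x = -81 ≠ 0.
  x = 0: f_y(0, y) = 3 - 3*y**2; vanishes at y ∈ {-1, 1}. (0, -1): f_x = -28 ≠ 0; (0, 1): f_x = -36 ≠ 0.
  x = 1: f_y(1, y) = -3*y**2 + 4*y - 1; vanishes at y ∈ {1}. (1, 1): f_x = -9 ≠ 0.
  x = 2: f_y(2, y) = -3*y**2 + 8*y - 5; vanishes at y ∈ {1}. (2, 1): f_x = 0, f = 0 — SINGULAR.
  x = 3: f_y(3, y) = -3*y**2 + 12*y - 9; vanishes at y ∈ {1, 3}. (3, 1): f_x = -9 ≠ 0; (3, 3): f_x = -1 ≠ 0.
  x = 4: f_y(4, y) = -3*y**2 + 16*y - 13; vanishes at y ∈ {1}. (4, 1): f_x = -36 ≠ 0.
Only singular point on the grid: (2, 1).
Classify: substitute x = 2 + u, y = 1 + v and expand: f = -3*u**3 + 2*u*v**2 - v**3 + v**2.
No constant or linear terms (consistent with a singular point). Quadratic part: v**2. Cubic part: -3*u**3 + 2*u*v**2 - v**3.
The quadratic part v**2 is a perfect square, so there is a single (double) tangent line v = 0, i.e. y = 1. Restricting the cubic part to that line (v = 0) leaves -3*u**3 ≠ 0, so f is not divisible by v and the branch is v² ≈ 3*u**3 to lowest order — this is a cusp.
Classification: cusp.


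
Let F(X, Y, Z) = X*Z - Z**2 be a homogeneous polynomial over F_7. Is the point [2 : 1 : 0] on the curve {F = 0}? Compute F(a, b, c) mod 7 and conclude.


F(2,1,0) ≡ 0 (mod 7); P is on the curve.

Evaluate F(2, 1, 0) term-by-term (mod 7).
  X*Z ↦ 1·2·1·0 = 0
  -Z**2 ↦ -1·1·1·0 = 0
Sum: F(2, 1, 0) = (0) + (0) = 0.
Reducing mod 7: 0 ≡ 0 (mod 7).
Since F(a, b, c) ≡ 0 (mod 7), P lies on the curve.


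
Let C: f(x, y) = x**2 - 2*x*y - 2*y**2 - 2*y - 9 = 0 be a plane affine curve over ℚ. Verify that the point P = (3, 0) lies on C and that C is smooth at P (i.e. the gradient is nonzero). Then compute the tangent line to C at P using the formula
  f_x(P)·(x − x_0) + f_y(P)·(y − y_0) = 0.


Tangent line at P: 6*x - 8*y - 18 = 0.

Step 1: f(3, 0) = 0, so P lies on C.
Step 2: partial derivatives
  f_x(x, y) = 2*x - 2*y, f_y(x, y) = -2*x - 4*y - 2.
  f_x(P) = 6, f_y(P) = -8 (gradient nonzero, so P is smooth).
Step 3: tangent line at P: 6·(x − 3) + -8·(y − 0) = 0.
Expanding: 6*x - 8*y - 18 = 0.


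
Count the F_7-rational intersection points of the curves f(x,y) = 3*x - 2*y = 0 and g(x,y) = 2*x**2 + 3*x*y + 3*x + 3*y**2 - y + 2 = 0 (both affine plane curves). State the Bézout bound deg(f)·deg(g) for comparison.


Common zeros: ∅; count = 0; Bézout bound = 2.

deg(f) = 1, deg(g) = 2, so Bézout bound = 2.
Scan x ∈ F_7. For each x, list the y ∈ F_7 with f(x, y) ≡ 0 and those with g(x, y) ≡ 0 (mod 7); the common zeros in that column are the intersection.
  x = 0: f ≡ 0 at y ∈ {0}; g ≡ 0 at y ∈ ∅; common: ∅.
  x = 1: f ≡ 0 at y ∈ {5}; g ≡ 0 at y ∈ {0, 4}; common: ∅.
  x = 2: f ≡ 0 at y ∈ {3}; g ≡ 0 at y ∈ {4, 6}; common: ∅.
  x = 3: f ≡ 0 at y ∈ {1}; g ≡ 0 at y ∈ ∅; common: ∅.
  x = 4: f ≡ 0 at y ∈ {6}; g ≡ 0 at y ∈ ∅; common: ∅.
  x = 5: f ≡ 0 at y ∈ {4}; g ≡ 0 at y ∈ {1, 6}; common: ∅.
  x = 6: f ≡ 0 at y ∈ {2}; g ≡ 0 at y ∈ {1, 5}; common: ∅.
Collecting: common zeros = ∅, so the count is 0.
Comparison with the Bézout bound: 0 ≤ 2 = deg(f)·deg(g), as expected for curves with no common component (the affine F_7-count falls short of the bound because intersections may lie at infinity, over extension fields, or carry multiplicity).


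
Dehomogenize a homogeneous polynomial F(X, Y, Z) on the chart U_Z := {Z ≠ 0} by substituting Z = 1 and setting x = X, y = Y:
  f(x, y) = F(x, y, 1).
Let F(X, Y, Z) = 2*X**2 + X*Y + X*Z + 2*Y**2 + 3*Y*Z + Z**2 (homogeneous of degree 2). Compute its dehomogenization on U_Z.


f(x, y) = 2*x**2 + x*y + x + 2*y**2 + 3*y + 1

On U_Z we set Z = 1. Each monomial c·X^i·Y^j·Z^k in F becomes c·x^i·y^j·1^k = c·x^i·y^j.
Substituting Z = 1: F(X, Y, 1) = 2*x**2 + x*y + x + 2*y**2 + 3*y + 1.
Note: deg(f) ≤ deg(F) = 2; strict inequality happens when F is divisible by Z (lost terms).


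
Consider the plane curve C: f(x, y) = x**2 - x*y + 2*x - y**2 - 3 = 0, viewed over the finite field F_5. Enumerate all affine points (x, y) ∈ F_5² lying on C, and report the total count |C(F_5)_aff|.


Affine F_5-points: {(1, 0), (1, 4), (2, 0), (2, 3), (4, 3)}; count = 5.

For each of the 25 pairs (x, y) ∈ F_5², evaluate f(x, y) mod 5. Record the zeros.
  x = 0: [0↦2, 1↦1, 2↦3, 3↦3, 4↦1]  zeros at y ∈ ∅
  x = 1: [0↦0, 1↦3, 2↦4, 3↦3, 4↦0]  zeros at y ∈ {0, 4}
  x = 2: [0↦0, 1↦2, 2↦2, 3↦0, 4↦1]  zeros at y ∈ {0, 3}
  x = 3: [0↦2, 1↦3, 2↦2, 3↦4, 4↦4]  zeros at y ∈ ∅
  x = 4: [0↦1, 1↦1, 2↦4, 3↦0, 4↦4]  zeros at y ∈ {3}
Collecting zeros: affine points = {(1, 0), (1, 4), (2, 0), (2, 3), (4, 3)}.
Total count |C(F_5)_aff| = 5.


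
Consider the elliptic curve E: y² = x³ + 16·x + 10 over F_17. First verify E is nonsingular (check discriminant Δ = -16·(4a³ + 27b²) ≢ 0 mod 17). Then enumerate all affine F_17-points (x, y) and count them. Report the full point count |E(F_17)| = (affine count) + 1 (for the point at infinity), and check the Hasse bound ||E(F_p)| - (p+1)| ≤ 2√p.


Affine points = {(2, 4), (2, 13), (3, 0), (4, 6), (4, 11), (6, 4), (6, 13), (8, 2), (8, 15), (9, 4), (9, 13), (11, 2), (11, 15), (12, 3), (12, 14), (13, 1), (13, 16), (15, 2), (15, 15)}; affine count = 19; |E(F_17)| = 20.

Discriminant check: Δ ∝ 4a³ + 27b² = 4·16³ + 27·10² = 4·4096 + 27·100 ≡ 10 (mod 17). Nonzero ⇒ E is nonsingular.
For each x ∈ F_17, compute rhs = x³ + 16·x + 10 mod 17, then count y ∈ F_17 with y² ≡ rhs.
  x = 0: rhs = 10, matching y values: none (0 points).
  x = 1: rhs = 10, matching y values: none (0 points).
  x = 2: rhs = 16, matching y values: 4, 13 (2 points).
  x = 3: rhs = 0, matching y values: 0 (1 points).
  x = 4: rhs = 2, matching y values: 6, 11 (2 points).
  x = 5: rhs = 11, matching y values: none (0 points).
  x = 6: rhs = 16, matching y values: 4, 13 (2 points).
  x = 7: rhs = 6, matching y values: none (0 points).
  x = 8: rhs = 4, matching y values: 2, 15 (2 points).
  x = 9: rhs = 16, matching y values: 4, 13 (2 points).
  x = 10: rhs = 14, matching y values: none (0 points).
  x = 11: rhs = 4, matching y values: 2, 15 (2 points).
  x = 12: rhs = 9, matching y values: 3, 14 (2 points).
  x = 13: rhs = 1, matching y values: 1, 16 (2 points).
  x = 14: rhs = 3, matching y values: none (0 points).
  x = 15: rhs = 4, matching y values: 2, 15 (2 points).
  x = 16: rhs = 10, matching y values: none (0 points).
Total affine count: 19.
Full point count |E(F_17)| = 19 + 1 = 20.
Hasse bound: |20 − (17+1)| = |2| = 2 ≤ 2√17 ≈ 8.2462 ✓.


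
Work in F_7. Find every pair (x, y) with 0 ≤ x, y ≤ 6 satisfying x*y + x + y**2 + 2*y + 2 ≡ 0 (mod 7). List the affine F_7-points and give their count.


Affine F_7-points: {(1, 1), (1, 3), (2, 5), (5, 0), (6, 2), (6, 4)}; count = 6.

For each of the 49 pairs (x, y) ∈ F_7², evaluate f(x, y) mod 7. Record the zeros.
  x = 0: [0↦2, 1↦5, 2↦3, 3↦3, 4↦5, 5↦2, 6↦1]  zeros at y ∈ ∅
  x = 1: [0↦3, 1↦0, 2↦6, 3↦0, 4↦3, 5↦1, 6↦1]  zeros at y ∈ {1, 3}
  x = 2: [0↦4, 1↦2, 2↦2, 3↦4, 4↦1, 5↦0, 6↦1]  zeros at y ∈ {5}
  x = 3: [0↦5, 1↦4, 2↦5, 3↦1, 4↦6, 5↦6, 6↦1]  zeros at y ∈ ∅
  x = 4: [0↦6, 1↦6, 2↦1, 3↦5, 4↦4, 5↦5, 6↦1]  zeros at y ∈ ∅
  x = 5: [0↦0, 1↦1, 2↦4, 3↦2, 4↦2, 5↦4, 6↦1]  zeros at y ∈ {0}
  x = 6: [0↦1, 1↦3, 2↦0, 3↦6, 4↦0, 5↦3, 6↦1]  zeros at y ∈ {2, 4}
Collecting zeros: affine points = {(1, 1), (1, 3), (2, 5), (5, 0), (6, 2), (6, 4)}.
Total count |C(F_7)_aff| = 6.


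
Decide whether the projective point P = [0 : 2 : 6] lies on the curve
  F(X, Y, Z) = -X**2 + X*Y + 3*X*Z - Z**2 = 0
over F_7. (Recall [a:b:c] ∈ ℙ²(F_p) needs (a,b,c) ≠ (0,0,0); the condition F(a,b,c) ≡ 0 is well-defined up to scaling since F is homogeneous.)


F(0,2,6) ≡ 6 (mod 7); P is NOT on the curve.

Evaluate F(0, 2, 6) term-by-term (mod 7).
  -X**2 ↦ -1·0·1·1 = 0
  X*Y ↦ 1·0·2·1 = 0
  3*X*Z ↦ 3·0·1·6 = 0
  -Z**2 ↦ -1·1·1·36 = -36
Sum: F(0, 2, 6) = (0) + (0) + (0) + (-36) = -36.
Reducing mod 7: -36 ≡ 6 (mod 7).
Since F(a, b, c) ≡ 6 ≠ 0 (mod 7), P does NOT lie on the curve.


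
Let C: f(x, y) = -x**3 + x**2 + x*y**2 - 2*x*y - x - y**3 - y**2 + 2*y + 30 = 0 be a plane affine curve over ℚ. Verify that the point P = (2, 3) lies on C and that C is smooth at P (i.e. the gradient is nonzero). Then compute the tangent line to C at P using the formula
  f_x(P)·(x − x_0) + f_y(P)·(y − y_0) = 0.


Tangent line at P: -6*x - 23*y + 81 = 0.

Step 1: f(2, 3) = 0, so P lies on C.
Step 2: partial derivatives
  f_x(x, y) = -3*x**2 + 2*x + y**2 - 2*y - 1, f_y(x, y) = 2*x*y - 2*x - 3*y**2 - 2*y + 2.
  f_x(P) = -6, f_y(P) = -23 (gradient nonzero, so P is smooth).
Step 3: tangent line at P: -6·(x − 2) + -23·(y − 3) = 0.
Expanding: -6*x - 23*y + 81 = 0.


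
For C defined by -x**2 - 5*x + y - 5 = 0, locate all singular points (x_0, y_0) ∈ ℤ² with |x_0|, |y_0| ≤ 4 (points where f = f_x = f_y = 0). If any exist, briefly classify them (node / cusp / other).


No singular points in the scanned grid; C is smooth there.

Compute partial derivatives:
  f_x = -2*x - 5.
  f_y = 1.
f_y = 1 is a nonzero constant, so f_y never vanishes: no point (x, y) can satisfy f = f_x = f_y = 0. In particular no (x, y) ∈ {−4, ..., 4}² is singular; the curve is smooth.


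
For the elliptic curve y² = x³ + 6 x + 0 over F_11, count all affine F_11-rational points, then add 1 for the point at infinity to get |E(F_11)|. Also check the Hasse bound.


Affine points = {(0, 0), (2, 3), (2, 8), (3, 1), (3, 10), (4, 0), (5, 1), (5, 10), (7, 0), (10, 2), (10, 9)}; affine count = 11; |E(F_11)| = 12.

Discriminant check: Δ ∝ 4a³ + 27b² = 4·6³ + 27·0² = 4·216 + 27·0 ≡ 6 (mod 11). Nonzero ⇒ E is nonsingular.
For each x ∈ F_11, compute rhs = x³ + 6·x + 0 mod 11, then count y ∈ F_11 with y² ≡ rhs.
  x = 0: rhs = 0, matching y values: 0 (1 points).
  x = 1: rhs = 7, matching y values: none (0 points).
  x = 2: rhs = 9, matching y values: 3, 8 (2 points).
  x = 3: rhs = 1, matching y values: 1, 10 (2 points).
  x = 4: rhs = 0, matching y values: 0 (1 points).
  x = 5: rhs = 1, matching y values: 1, 10 (2 points).
  x = 6: rhs = 10, matching y values: none (0 points).
  x = 7: rhs = 0, matching y values: 0 (1 points).
  x = 8: rhs = 10, matching y values: none (0 points).
  x = 9: rhs = 2, matching y values: none (0 points).
  x = 10: rhs = 4, matching y values: 2, 9 (2 points).
Total affine count: 11.
Full point count |E(F_11)| = 11 + 1 = 12.
Hasse bound: |12 − (11+1)| = |0| = 0 ≤ 2√11 ≈ 6.6332 ✓.


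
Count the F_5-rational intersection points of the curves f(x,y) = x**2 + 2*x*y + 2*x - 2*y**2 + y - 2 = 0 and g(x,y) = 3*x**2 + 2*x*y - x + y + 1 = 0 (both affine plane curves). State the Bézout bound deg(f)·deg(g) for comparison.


Common zeros: {(0, 4)}; count = 1; Bézout bound = 4.

deg(f) = 2, deg(g) = 2, so Bézout bound = 4.
Scan x ∈ F_5. For each x, list the y ∈ F_5 with f(x, y) ≡ 0 and those with g(x, y) ≡ 0 (mod 5); the common zeros in that column are the intersection.
  x = 0: f ≡ 0 at y ∈ {4}; g ≡ 0 at y ∈ {4}; common: {4}.
  x = 1: f ≡ 0 at y ∈ ∅; g ≡ 0 at y ∈ {4}; common: ∅.
  x = 2: f ≡ 0 at y ∈ ∅; g ≡ 0 at y ∈ ∅; common: ∅.
  x = 3: f ≡ 0 at y ∈ ∅; g ≡ 0 at y ∈ {0}; common: ∅.
  x = 4: f ≡ 0 at y ∈ ∅; g ≡ 0 at y ∈ {0}; common: ∅.
Collecting: common zeros = {(0, 4)}, so the count is 1.
Comparison with the Bézout bound: 1 ≤ 4 = deg(f)·deg(g), as expected for curves with no common component (the affine F_5-count falls short of the bound because intersections may lie at infinity, over extension fields, or carry multiplicity).
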